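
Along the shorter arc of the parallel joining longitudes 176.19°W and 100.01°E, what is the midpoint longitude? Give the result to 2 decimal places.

141.91°E

Signed shortest Δλ from -176.19° to +100.01° is -83.80°.
Midpoint longitude = -176.19° + (-83.80°)/2 = -176.19° − 41.90° = -218.09°.
Normalise into (−180°, 180°]: +141.91°.
(The naïve average (-176.19 + +100.01)/2 = -38.09° is on the wrong side of the globe.)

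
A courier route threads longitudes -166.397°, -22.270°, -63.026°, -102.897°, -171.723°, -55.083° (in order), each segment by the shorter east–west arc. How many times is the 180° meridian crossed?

Leg 1: -166.397° → -22.270°, shortest Δλ = 144.127° (east) — does not cross 180°.
Leg 2: -22.270° → -63.026°, shortest Δλ = -40.756° (west) — does not cross 180°.
Leg 3: -63.026° → -102.897°, shortest Δλ = -39.871° (west) — does not cross 180°.
Leg 4: -102.897° → -171.723°, shortest Δλ = -68.826° (west) — does not cross 180°.
Leg 5: -171.723° → -55.083°, shortest Δλ = 116.64° (east) — does not cross 180°.
Total crossings: 0.

0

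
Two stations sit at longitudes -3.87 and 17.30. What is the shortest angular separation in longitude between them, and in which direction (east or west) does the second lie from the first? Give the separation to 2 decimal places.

Raw difference: 17.30 − -3.87 = 21.17°.
Normalise into (−180°, 180°]: 21.17° stays 21.17°.
Positive ⇒ the second point lies to the east; separation 21.17°.

21.17° east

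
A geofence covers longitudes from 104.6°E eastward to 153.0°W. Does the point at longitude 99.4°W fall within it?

No

Band width going east from +104.6° to -153.0°: ((-153.0 − 104.6) mod 360) = 102.4°.
Offset of -99.4° east of the west edge: ((-99.4 − 104.6) mod 360) = 156.0°.
156.0° > 102.4° ⇒ outside.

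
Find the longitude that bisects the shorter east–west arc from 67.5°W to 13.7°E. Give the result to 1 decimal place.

Signed shortest Δλ from -67.5° to +13.7° is +81.2°.
Midpoint longitude = -67.5° + (+81.2°)/2 = -67.5° + 40.6° = -26.9°.

26.9°W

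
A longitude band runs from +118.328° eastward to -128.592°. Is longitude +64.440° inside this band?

No

Band width going east from +118.328° to -128.592°: ((-128.592 − 118.328) mod 360) = 113.080°.
Offset of +64.440° east of the west edge: ((64.440 − 118.328) mod 360) = 306.112°.
306.112° > 113.080° ⇒ outside.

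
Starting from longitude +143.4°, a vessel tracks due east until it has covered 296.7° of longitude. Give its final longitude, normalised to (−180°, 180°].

Start at +143.4°; shift +296.7° → +440.1°.
+440.1° lies outside (−180°, 180°]; subtract 360° → +80.1°.

+80.1°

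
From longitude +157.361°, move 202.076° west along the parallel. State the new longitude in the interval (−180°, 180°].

Start at +157.361°; shift −202.076° → -44.715°.
-44.715° already lies in (−180°, 180°].

-44.715°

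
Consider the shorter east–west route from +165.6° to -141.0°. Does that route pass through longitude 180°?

Yes

Naïve |-141.0 − 165.6| = 306.6° > 180°, so the shorter arc goes the other way round — across 180°.
Signed shortest Δλ = ((-141.0 − 165.6 + 180) mod 360) − 180 = 53.4°.
Going east by 53.4° from +165.6° passes through 180° before reaching -141.0°.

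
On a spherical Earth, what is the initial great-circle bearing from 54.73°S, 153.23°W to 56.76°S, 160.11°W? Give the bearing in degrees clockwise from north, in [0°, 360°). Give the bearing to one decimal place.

239.5°

Δλ = -160.11 − -153.23 = -6.88°.
θ = atan2( sin Δλ · cos φ₂ , cos φ₁ · sin φ₂ − sin φ₁ · cos φ₂ · cos Δλ )
  = atan2(-0.06566, -0.03865) = -120.479° → normalised to [0°, 360°): 239.521°.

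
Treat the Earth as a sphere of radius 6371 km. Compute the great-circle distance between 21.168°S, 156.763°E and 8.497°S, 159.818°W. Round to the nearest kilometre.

4857 km

Δλ = -159.818 − 156.763 = -316.581°; wrapped into (−180°, 180°]: 43.419°.
Δφ = -8.497 − -21.168 = 12.671°.
a = sin²(Δφ/2) + cos φ₁ · cos φ₂ · sin²(Δλ/2) = 0.138371.
c = 2·atan2(√a, √(1−a)) = 0.76229 rad → d = 6371·c ≈ 4856.53 km.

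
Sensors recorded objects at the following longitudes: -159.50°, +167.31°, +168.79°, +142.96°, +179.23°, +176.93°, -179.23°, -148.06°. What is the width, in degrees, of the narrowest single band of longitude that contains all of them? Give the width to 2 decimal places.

Sort the longitudes: -179.23°, -159.50°, -148.06°, +142.96°, +167.31°, +168.79°, +176.93°, +179.23°.
Eastward gaps between consecutive values (wrapping around): 19.73°, 11.44°, 291.02°, 24.35°, 1.48°, 8.14°, 2.30°, 1.54°.
Largest gap = 291.02° ⇒ minimal covering band is its complement: 360° − 291.02° = 68.98°.
Band runs from +142.96° eastward to -148.06°, crossing the antimeridian.

68.98°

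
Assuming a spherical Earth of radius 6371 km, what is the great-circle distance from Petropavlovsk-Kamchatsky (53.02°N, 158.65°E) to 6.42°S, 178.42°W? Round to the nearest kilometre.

Δλ = -178.42 − 158.65 = -337.07°; wrapped into (−180°, 180°]: 22.93°.
Δφ = -6.42 − 53.02 = -59.44°.
a = sin²(Δφ/2) + cos φ₁ · cos φ₂ · sin²(Δλ/2) = 0.269397.
c = 2·atan2(√a, √(1−a)) = 1.09144 rad → d = 6371·c ≈ 6953.58 km.

6954 km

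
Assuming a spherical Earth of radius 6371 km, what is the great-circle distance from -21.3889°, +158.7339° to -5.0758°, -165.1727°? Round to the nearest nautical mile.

2316 nmi

Δλ = -165.1727 − 158.7339 = -323.9066°; wrapped into (−180°, 180°]: 36.0934°.
Δφ = -5.0758 − -21.3889 = 16.3131°.
a = sin²(Δφ/2) + cos φ₁ · cos φ₂ · sin²(Δλ/2) = 0.109140.
c = 2·atan2(√a, √(1−a)) = 0.67338 rad → d = 6371·c ≈ 4290.09 km ≈ 2316.46 nmi.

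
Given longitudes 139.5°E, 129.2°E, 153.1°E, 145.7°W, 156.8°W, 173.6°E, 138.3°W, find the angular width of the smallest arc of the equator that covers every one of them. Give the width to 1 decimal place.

Sort the longitudes: -156.8°, -145.7°, -138.3°, +129.2°, +139.5°, +153.1°, +173.6°.
Eastward gaps between consecutive values (wrapping around): 11.1°, 7.4°, 267.5°, 10.3°, 13.6°, 20.5°, 29.6°.
Largest gap = 267.5° ⇒ minimal covering band is its complement: 360° − 267.5° = 92.5°.
Band runs from +129.2° eastward to -138.3°, crossing the antimeridian.

92.5°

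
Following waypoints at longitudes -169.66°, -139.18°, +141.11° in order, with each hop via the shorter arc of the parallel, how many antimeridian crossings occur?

1

Leg 1: -169.66° → -139.18°, shortest Δλ = 30.48° (east) — does not cross 180°.
Leg 2: -139.18° → +141.11°, shortest Δλ = -79.71° (west) — crosses 180°.
Total crossings: 1.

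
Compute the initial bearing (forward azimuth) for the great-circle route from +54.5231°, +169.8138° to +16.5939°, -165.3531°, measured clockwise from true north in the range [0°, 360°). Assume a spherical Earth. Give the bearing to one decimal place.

Δλ = -165.3531 − 169.8138 = -335.1669°; wrapped into (−180°, 180°]: 24.8331°.
θ = atan2( sin Δλ · cos φ₂ , cos φ₁ · sin φ₂ − sin φ₁ · cos φ₂ · cos Δλ )
  = atan2(0.40249, -0.54252) = 143.429° → normalised to [0°, 360°): 143.429°.

143.4°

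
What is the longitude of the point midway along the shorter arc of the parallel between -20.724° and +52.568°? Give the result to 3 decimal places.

Signed shortest Δλ from -20.724° to +52.568° is +73.292°.
Midpoint longitude = -20.724° + (+73.292°)/2 = -20.724° + 36.646° = +15.922°.

+15.922°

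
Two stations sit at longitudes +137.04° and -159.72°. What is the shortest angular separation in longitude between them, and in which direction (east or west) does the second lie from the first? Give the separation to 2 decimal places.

63.24° east

Raw difference: -159.72 − 137.04 = -296.76°.
Normalise into (−180°, 180°]: -296.76° + 360° = 63.24°.
Positive ⇒ the second point lies to the east; separation 63.24°.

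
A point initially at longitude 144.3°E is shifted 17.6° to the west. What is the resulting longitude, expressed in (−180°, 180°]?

Start at +144.3°; shift −17.6° → +126.7°.
+126.7° already lies in (−180°, 180°].

126.7°E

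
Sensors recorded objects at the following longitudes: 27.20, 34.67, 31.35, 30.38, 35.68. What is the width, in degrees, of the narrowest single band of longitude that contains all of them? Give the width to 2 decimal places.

Sort the longitudes: +27.20°, +30.38°, +31.35°, +34.67°, +35.68°.
Eastward gaps between consecutive values (wrapping around): 3.18°, 0.97°, 3.32°, 1.01°, 351.52°.
Largest gap = 351.52° ⇒ minimal covering band is its complement: 360° − 351.52° = 8.48°.
Band runs from +27.20° eastward to +35.68°.

8.48°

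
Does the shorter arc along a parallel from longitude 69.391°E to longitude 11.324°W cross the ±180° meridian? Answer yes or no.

Signed shortest Δλ = ((-11.324 − 69.391 + 180) mod 360) − 180 = -80.715°.
Going west by 80.715° from +69.391° reaches -11.324° without touching 180°.

No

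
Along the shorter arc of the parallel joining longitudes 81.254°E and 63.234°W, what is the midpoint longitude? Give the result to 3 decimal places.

9.010°E

Signed shortest Δλ from +81.254° to -63.234° is -144.488°.
Midpoint longitude = +81.254° + (-144.488°)/2 = +81.254° − 72.244° = +9.010°.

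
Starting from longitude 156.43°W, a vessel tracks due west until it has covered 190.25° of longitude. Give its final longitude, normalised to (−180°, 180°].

13.32°E

Start at -156.43°; shift −190.25° → -346.68°.
-346.68° lies outside (−180°, 180°]; add 360° → +13.32°.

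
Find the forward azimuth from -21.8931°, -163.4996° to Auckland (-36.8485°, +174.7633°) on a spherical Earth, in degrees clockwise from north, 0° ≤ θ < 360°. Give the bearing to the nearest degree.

Δλ = 174.7633 − -163.4996 = 338.2629°; wrapped into (−180°, 180°]: -21.7371°.
θ = atan2( sin Δλ · cos φ₂ , cos φ₁ · sin φ₂ − sin φ₁ · cos φ₂ · cos Δλ )
  = atan2(-0.29636, -0.27928) = -133.301° → normalised to [0°, 360°): 226.699°.

227°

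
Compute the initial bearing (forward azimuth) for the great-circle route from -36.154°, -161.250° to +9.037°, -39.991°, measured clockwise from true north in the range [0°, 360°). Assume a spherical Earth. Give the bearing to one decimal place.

Δλ = -39.991 − -161.250 = 121.259°.
θ = atan2( sin Δλ · cos φ₂ , cos φ₁ · sin φ₂ − sin φ₁ · cos φ₂ · cos Δλ )
  = atan2(0.84422, -0.17551) = 101.744° → normalised to [0°, 360°): 101.744°.

101.7°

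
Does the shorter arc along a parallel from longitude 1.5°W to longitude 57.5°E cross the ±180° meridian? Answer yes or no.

No

Signed shortest Δλ = ((57.5 − -1.5 + 180) mod 360) − 180 = 59.0°.
Going east by 59.0° from -1.5° reaches +57.5° without touching 180°.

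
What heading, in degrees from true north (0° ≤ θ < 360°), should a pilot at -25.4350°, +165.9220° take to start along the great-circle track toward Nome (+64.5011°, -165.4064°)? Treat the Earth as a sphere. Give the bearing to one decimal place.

Δλ = -165.4064 − 165.9220 = -331.3284°; wrapped into (−180°, 180°]: 28.6716°.
θ = atan2( sin Δλ · cos φ₂ , cos φ₁ · sin φ₂ − sin φ₁ · cos φ₂ · cos Δλ )
  = atan2(0.20655, 0.97733) = 11.933° → normalised to [0°, 360°): 11.933°.

11.9°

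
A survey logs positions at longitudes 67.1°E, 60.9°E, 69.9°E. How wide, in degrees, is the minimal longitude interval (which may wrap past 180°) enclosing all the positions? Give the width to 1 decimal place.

Sort the longitudes: +60.9°, +67.1°, +69.9°.
Eastward gaps between consecutive values (wrapping around): 6.2°, 2.8°, 351.0°.
Largest gap = 351.0° ⇒ minimal covering band is its complement: 360° − 351.0° = 9.0°.
Band runs from +60.9° eastward to +69.9°.

9.0°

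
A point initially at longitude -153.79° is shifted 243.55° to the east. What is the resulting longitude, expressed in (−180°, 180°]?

+89.76°

Start at -153.79°; shift +243.55° → +89.76°.
+89.76° already lies in (−180°, 180°].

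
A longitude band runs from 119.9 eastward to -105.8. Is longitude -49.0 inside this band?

Band width going east from +119.9° to -105.8°: ((-105.8 − 119.9) mod 360) = 134.3°.
Offset of -49.0° east of the west edge: ((-49.0 − 119.9) mod 360) = 191.1°.
191.1° > 134.3° ⇒ outside.

No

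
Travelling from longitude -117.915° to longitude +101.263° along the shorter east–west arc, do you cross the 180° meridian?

Naïve |101.263 − -117.915| = 219.178° > 180°, so the shorter arc goes the other way round — across 180°.
Signed shortest Δλ = ((101.263 − -117.915 + 180) mod 360) − 180 = -140.822°.
Going west by 140.822° from -117.915° passes through 180° before reaching +101.263°.

Yes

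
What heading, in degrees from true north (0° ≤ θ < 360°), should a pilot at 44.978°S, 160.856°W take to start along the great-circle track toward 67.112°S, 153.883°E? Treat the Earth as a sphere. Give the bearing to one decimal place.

Δλ = 153.883 − -160.856 = 314.739°; wrapped into (−180°, 180°]: -45.261°.
θ = atan2( sin Δλ · cos φ₂ , cos φ₁ · sin φ₂ − sin φ₁ · cos φ₂ · cos Δλ )
  = atan2(-0.27627, -0.45818) = -148.912° → normalised to [0°, 360°): 211.088°.

211.1°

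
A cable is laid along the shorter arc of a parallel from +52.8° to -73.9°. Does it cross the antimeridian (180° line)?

Signed shortest Δλ = ((-73.9 − 52.8 + 180) mod 360) − 180 = -126.7°.
Going west by 126.7° from +52.8° reaches -73.9° without touching 180°.

No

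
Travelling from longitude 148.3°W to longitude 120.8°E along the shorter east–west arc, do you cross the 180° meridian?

Yes

Naïve |120.8 − -148.3| = 269.1° > 180°, so the shorter arc goes the other way round — across 180°.
Signed shortest Δλ = ((120.8 − -148.3 + 180) mod 360) − 180 = -90.9°.
Going west by 90.9° from -148.3° passes through 180° before reaching +120.8°.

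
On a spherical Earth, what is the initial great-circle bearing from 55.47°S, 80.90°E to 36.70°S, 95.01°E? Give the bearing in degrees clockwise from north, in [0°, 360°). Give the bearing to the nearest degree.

33°

Δλ = 95.01 − 80.90 = 14.11°.
θ = atan2( sin Δλ · cos φ₂ , cos φ₁ · sin φ₂ − sin φ₁ · cos φ₂ · cos Δλ )
  = atan2(0.19546, 0.30184) = 32.925° → normalised to [0°, 360°): 32.925°.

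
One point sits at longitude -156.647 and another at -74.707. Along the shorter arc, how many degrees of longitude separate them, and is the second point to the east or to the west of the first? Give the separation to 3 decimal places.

Raw difference: -74.707 − -156.647 = 81.94°.
Normalise into (−180°, 180°]: 81.94° stays 81.94°.
Positive ⇒ the second point lies to the east; separation 81.940°.

81.940° east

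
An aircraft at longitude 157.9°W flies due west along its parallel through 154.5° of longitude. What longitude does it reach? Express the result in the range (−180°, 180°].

47.6°E

Start at -157.9°; shift −154.5° → -312.4°.
-312.4° lies outside (−180°, 180°]; add 360° → +47.6°.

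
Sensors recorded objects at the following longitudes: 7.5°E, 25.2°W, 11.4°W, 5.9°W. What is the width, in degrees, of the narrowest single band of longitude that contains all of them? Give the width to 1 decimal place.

Sort the longitudes: -25.2°, -11.4°, -5.9°, +7.5°.
Eastward gaps between consecutive values (wrapping around): 13.8°, 5.5°, 13.4°, 327.3°.
Largest gap = 327.3° ⇒ minimal covering band is its complement: 360° − 327.3° = 32.7°.
Band runs from -25.2° eastward to +7.5°.

32.7°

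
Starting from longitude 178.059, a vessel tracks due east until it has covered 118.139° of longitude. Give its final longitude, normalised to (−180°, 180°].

-63.802°

Start at +178.059°; shift +118.139° → +296.198°.
+296.198° lies outside (−180°, 180°]; subtract 360° → -63.802°.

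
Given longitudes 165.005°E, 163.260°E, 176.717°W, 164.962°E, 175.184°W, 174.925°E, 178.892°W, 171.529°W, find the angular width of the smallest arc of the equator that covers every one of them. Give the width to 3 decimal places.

Sort the longitudes: -178.892°, -176.717°, -175.184°, -171.529°, +163.260°, +164.962°, +165.005°, +174.925°.
Eastward gaps between consecutive values (wrapping around): 2.175°, 1.533°, 3.655°, 334.789°, 1.702°, 0.043°, 9.920°, 6.183°.
Largest gap = 334.789° ⇒ minimal covering band is its complement: 360° − 334.789° = 25.211°.
Band runs from +163.260° eastward to -171.529°, crossing the antimeridian.

25.211°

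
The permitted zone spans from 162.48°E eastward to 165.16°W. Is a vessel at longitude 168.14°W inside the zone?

Band width going east from +162.48° to -165.16°: ((-165.16 − 162.48) mod 360) = 32.36°.
Offset of -168.14° east of the west edge: ((-168.14 − 162.48) mod 360) = 29.38°.
29.38° ≤ 32.36° ⇒ inside.

Yes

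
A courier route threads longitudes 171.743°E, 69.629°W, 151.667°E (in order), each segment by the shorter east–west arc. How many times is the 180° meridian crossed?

2

Leg 1: +171.743° → -69.629°, shortest Δλ = 118.628° (east) — crosses 180°.
Leg 2: -69.629° → +151.667°, shortest Δλ = -138.704° (west) — crosses 180°.
Total crossings: 2.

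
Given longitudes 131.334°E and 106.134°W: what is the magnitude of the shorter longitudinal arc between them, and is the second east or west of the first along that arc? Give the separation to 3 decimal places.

122.532° east

Raw difference: -106.134 − 131.334 = -237.468°.
Normalise into (−180°, 180°]: -237.468° + 360° = 122.532°.
Positive ⇒ the second point lies to the east; separation 122.532°.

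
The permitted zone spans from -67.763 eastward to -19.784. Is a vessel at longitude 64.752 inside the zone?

No

Band width going east from -67.763° to -19.784°: ((-19.784 − -67.763) mod 360) = 47.979°.
Offset of +64.752° east of the west edge: ((64.752 − -67.763) mod 360) = 132.515°.
132.515° > 47.979° ⇒ outside.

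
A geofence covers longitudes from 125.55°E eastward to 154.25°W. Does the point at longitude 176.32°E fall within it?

Yes

Band width going east from +125.55° to -154.25°: ((-154.25 − 125.55) mod 360) = 80.20°.
Offset of +176.32° east of the west edge: ((176.32 − 125.55) mod 360) = 50.77°.
50.77° ≤ 80.20° ⇒ inside.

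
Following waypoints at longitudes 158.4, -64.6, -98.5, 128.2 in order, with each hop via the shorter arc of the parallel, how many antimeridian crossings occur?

Leg 1: +158.4° → -64.6°, shortest Δλ = 137.0° (east) — crosses 180°.
Leg 2: -64.6° → -98.5°, shortest Δλ = -33.9° (west) — does not cross 180°.
Leg 3: -98.5° → +128.2°, shortest Δλ = -133.3° (west) — crosses 180°.
Total crossings: 2.

2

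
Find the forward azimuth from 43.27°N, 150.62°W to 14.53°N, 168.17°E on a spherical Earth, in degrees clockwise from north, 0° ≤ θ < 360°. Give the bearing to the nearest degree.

244°

Δλ = 168.17 − -150.62 = 318.79°; wrapped into (−180°, 180°]: -41.21°.
θ = atan2( sin Δλ · cos φ₂ , cos φ₁ · sin φ₂ − sin φ₁ · cos φ₂ · cos Δλ )
  = atan2(-0.63775, -0.31648) = -116.393° → normalised to [0°, 360°): 243.607°.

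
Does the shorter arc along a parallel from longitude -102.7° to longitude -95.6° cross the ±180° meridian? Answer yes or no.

No

Signed shortest Δλ = ((-95.6 − -102.7 + 180) mod 360) − 180 = 7.1°.
Going east by 7.1° from -102.7° reaches -95.6° without touching 180°.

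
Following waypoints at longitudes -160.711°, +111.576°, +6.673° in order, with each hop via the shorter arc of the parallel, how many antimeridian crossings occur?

1

Leg 1: -160.711° → +111.576°, shortest Δλ = -87.713° (west) — crosses 180°.
Leg 2: +111.576° → +6.673°, shortest Δλ = -104.903° (west) — does not cross 180°.
Total crossings: 1.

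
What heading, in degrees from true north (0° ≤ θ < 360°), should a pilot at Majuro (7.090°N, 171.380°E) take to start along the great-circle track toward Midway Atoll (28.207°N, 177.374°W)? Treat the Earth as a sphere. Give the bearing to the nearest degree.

Δλ = -177.374 − 171.380 = -348.754°; wrapped into (−180°, 180°]: 11.246°.
θ = atan2( sin Δλ · cos φ₂ , cos φ₁ · sin φ₂ − sin φ₁ · cos φ₂ · cos Δλ )
  = atan2(0.17186, 0.36236) = 25.374° → normalised to [0°, 360°): 25.374°.

25°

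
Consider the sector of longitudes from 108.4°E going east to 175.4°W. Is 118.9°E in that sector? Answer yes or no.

Band width going east from +108.4° to -175.4°: ((-175.4 − 108.4) mod 360) = 76.2°.
Offset of +118.9° east of the west edge: ((118.9 − 108.4) mod 360) = 10.5°.
10.5° ≤ 76.2° ⇒ inside.

Yes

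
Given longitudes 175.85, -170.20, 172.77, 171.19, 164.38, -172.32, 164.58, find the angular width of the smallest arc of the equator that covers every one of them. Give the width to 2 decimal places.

25.42°

Sort the longitudes: -172.32°, -170.20°, +164.38°, +164.58°, +171.19°, +172.77°, +175.85°.
Eastward gaps between consecutive values (wrapping around): 2.12°, 334.58°, 0.20°, 6.61°, 1.58°, 3.08°, 11.83°.
Largest gap = 334.58° ⇒ minimal covering band is its complement: 360° − 334.58° = 25.42°.
Band runs from +164.38° eastward to -170.20°, crossing the antimeridian.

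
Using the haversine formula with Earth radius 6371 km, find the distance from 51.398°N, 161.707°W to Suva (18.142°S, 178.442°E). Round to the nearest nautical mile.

4304 nmi

Δλ = 178.442 − -161.707 = 340.149°; wrapped into (−180°, 180°]: -19.851°.
Δφ = -18.142 − 51.398 = -69.540°.
a = sin²(Δφ/2) + cos φ₁ · cos φ₂ · sin²(Δλ/2) = 0.342838.
c = 2·atan2(√a, √(1−a)) = 1.25105 rad → d = 6371·c ≈ 7970.46 km ≈ 4303.70 nmi.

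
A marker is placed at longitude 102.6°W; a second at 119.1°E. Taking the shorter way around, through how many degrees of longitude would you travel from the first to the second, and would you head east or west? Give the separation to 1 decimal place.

Raw difference: 119.1 − -102.6 = 221.7°.
Normalise into (−180°, 180°]: 221.7° − 360° = -138.3°.
Negative ⇒ the second point lies to the west; separation 138.3°.

138.3° west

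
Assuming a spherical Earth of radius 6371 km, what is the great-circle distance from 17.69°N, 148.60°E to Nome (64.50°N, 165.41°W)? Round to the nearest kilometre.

Δλ = -165.41 − 148.60 = -314.01°; wrapped into (−180°, 180°]: 45.99°.
Δφ = 64.50 − 17.69 = 46.81°.
a = sin²(Δφ/2) + cos φ₁ · cos φ₂ · sin²(Δλ/2) = 0.220383.
c = 2·atan2(√a, √(1−a)) = 0.97733 rad → d = 6371·c ≈ 6226.60 km.

6227 km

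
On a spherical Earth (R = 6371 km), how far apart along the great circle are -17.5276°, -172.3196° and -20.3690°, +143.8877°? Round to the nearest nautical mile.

Δλ = 143.8877 − -172.3196 = 316.2073°; wrapped into (−180°, 180°]: -43.7927°.
Δφ = -20.3690 − -17.5276 = -2.8414°.
a = sin²(Δφ/2) + cos φ₁ · cos φ₂ · sin²(Δλ/2) = 0.124941.
c = 2·atan2(√a, √(1−a)) = 0.72256 rad → d = 6371·c ≈ 4603.40 km ≈ 2485.64 nmi.

2486 nmi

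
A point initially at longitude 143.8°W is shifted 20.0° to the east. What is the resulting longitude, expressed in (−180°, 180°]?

Start at -143.8°; shift +20.0° → -123.8°.
-123.8° already lies in (−180°, 180°].

123.8°W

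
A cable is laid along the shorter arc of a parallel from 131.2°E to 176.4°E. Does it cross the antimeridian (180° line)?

Signed shortest Δλ = ((176.4 − 131.2 + 180) mod 360) − 180 = 45.2°.
Going east by 45.2° from +131.2° reaches +176.4° without touching 180°.

No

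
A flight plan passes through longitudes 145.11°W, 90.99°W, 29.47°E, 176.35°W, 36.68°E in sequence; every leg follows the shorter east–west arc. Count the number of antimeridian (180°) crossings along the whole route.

2

Leg 1: -145.11° → -90.99°, shortest Δλ = 54.12° (east) — does not cross 180°.
Leg 2: -90.99° → +29.47°, shortest Δλ = 120.46° (east) — does not cross 180°.
Leg 3: +29.47° → -176.35°, shortest Δλ = 154.18° (east) — crosses 180°.
Leg 4: -176.35° → +36.68°, shortest Δλ = -146.97° (west) — crosses 180°.
Total crossings: 2.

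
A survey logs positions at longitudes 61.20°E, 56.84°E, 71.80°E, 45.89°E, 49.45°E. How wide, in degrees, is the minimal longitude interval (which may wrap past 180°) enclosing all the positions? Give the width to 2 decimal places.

25.91°

Sort the longitudes: +45.89°, +49.45°, +56.84°, +61.20°, +71.80°.
Eastward gaps between consecutive values (wrapping around): 3.56°, 7.39°, 4.36°, 10.60°, 334.09°.
Largest gap = 334.09° ⇒ minimal covering band is its complement: 360° − 334.09° = 25.91°.
Band runs from +45.89° eastward to +71.80°.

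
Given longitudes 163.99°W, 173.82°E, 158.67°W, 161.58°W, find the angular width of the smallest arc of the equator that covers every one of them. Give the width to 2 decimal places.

27.51°

Sort the longitudes: -163.99°, -161.58°, -158.67°, +173.82°.
Eastward gaps between consecutive values (wrapping around): 2.41°, 2.91°, 332.49°, 22.19°.
Largest gap = 332.49° ⇒ minimal covering band is its complement: 360° − 332.49° = 27.51°.
Band runs from +173.82° eastward to -158.67°, crossing the antimeridian.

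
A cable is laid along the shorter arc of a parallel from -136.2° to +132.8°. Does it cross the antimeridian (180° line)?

Yes

Naïve |132.8 − -136.2| = 269.0° > 180°, so the shorter arc goes the other way round — across 180°.
Signed shortest Δλ = ((132.8 − -136.2 + 180) mod 360) − 180 = -91.0°.
Going west by 91.0° from -136.2° passes through 180° before reaching +132.8°.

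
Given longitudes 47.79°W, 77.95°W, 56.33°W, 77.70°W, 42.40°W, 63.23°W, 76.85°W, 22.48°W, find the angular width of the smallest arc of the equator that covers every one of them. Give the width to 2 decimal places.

Sort the longitudes: -77.95°, -77.70°, -76.85°, -63.23°, -56.33°, -47.79°, -42.40°, -22.48°.
Eastward gaps between consecutive values (wrapping around): 0.25°, 0.85°, 13.62°, 6.90°, 8.54°, 5.39°, 19.92°, 304.53°.
Largest gap = 304.53° ⇒ minimal covering band is its complement: 360° − 304.53° = 55.47°.
Band runs from -77.95° eastward to -22.48°.

55.47°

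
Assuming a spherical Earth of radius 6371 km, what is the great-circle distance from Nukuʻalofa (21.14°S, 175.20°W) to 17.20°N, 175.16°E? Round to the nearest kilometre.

4391 km

Δλ = 175.16 − -175.20 = 350.36°; wrapped into (−180°, 180°]: -9.64°.
Δφ = 17.20 − -21.14 = 38.34°.
a = sin²(Δφ/2) + cos φ₁ · cos φ₂ · sin²(Δλ/2) = 0.114119.
c = 2·atan2(√a, √(1−a)) = 0.68919 rad → d = 6371·c ≈ 4390.82 km.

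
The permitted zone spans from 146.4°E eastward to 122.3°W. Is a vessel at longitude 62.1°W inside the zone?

Band width going east from +146.4° to -122.3°: ((-122.3 − 146.4) mod 360) = 91.3°.
Offset of -62.1° east of the west edge: ((-62.1 − 146.4) mod 360) = 151.5°.
151.5° > 91.3° ⇒ outside.

No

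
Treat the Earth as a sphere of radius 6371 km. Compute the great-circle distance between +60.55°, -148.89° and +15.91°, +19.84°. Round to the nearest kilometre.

Δλ = 19.84 − -148.89 = 168.73°.
Δφ = 15.91 − 60.55 = -44.64°.
a = sin²(Δφ/2) + cos φ₁ · cos φ₂ · sin²(Δλ/2) = 0.612503.
c = 2·atan2(√a, √(1−a)) = 1.79775 rad → d = 6371·c ≈ 11453.44 km.

11453 km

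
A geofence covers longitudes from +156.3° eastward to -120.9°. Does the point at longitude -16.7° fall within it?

No

Band width going east from +156.3° to -120.9°: ((-120.9 − 156.3) mod 360) = 82.8°.
Offset of -16.7° east of the west edge: ((-16.7 − 156.3) mod 360) = 187.0°.
187.0° > 82.8° ⇒ outside.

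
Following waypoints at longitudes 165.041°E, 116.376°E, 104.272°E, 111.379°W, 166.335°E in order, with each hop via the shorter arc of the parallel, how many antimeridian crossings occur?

Leg 1: +165.041° → +116.376°, shortest Δλ = -48.665° (west) — does not cross 180°.
Leg 2: +116.376° → +104.272°, shortest Δλ = -12.104° (west) — does not cross 180°.
Leg 3: +104.272° → -111.379°, shortest Δλ = 144.349° (east) — crosses 180°.
Leg 4: -111.379° → +166.335°, shortest Δλ = -82.286° (west) — crosses 180°.
Total crossings: 2.

2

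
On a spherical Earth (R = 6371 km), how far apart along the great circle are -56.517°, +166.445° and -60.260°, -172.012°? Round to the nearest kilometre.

Δλ = -172.012 − 166.445 = -338.457°; wrapped into (−180°, 180°]: 21.543°.
Δφ = -60.260 − -56.517 = -3.743°.
a = sin²(Δφ/2) + cos φ₁ · cos φ₂ · sin²(Δλ/2) = 0.010626.
c = 2·atan2(√a, √(1−a)) = 0.20653 rad → d = 6371·c ≈ 1315.79 km.

1316 km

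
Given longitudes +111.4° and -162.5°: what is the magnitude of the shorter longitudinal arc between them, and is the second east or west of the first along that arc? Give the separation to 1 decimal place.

Raw difference: -162.5 − 111.4 = -273.9°.
Normalise into (−180°, 180°]: -273.9° + 360° = 86.1°.
Positive ⇒ the second point lies to the east; separation 86.1°.

86.1° east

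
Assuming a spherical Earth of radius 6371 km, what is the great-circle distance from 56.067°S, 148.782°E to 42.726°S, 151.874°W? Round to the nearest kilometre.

4388 km

Δλ = -151.874 − 148.782 = -300.656°; wrapped into (−180°, 180°]: 59.344°.
Δφ = -42.726 − -56.067 = 13.341°.
a = sin²(Δφ/2) + cos φ₁ · cos φ₂ · sin²(Δλ/2) = 0.113985.
c = 2·atan2(√a, √(1−a)) = 0.68877 rad → d = 6371·c ≈ 4388.14 km.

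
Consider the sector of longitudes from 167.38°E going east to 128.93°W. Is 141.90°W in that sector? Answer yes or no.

Yes

Band width going east from +167.38° to -128.93°: ((-128.93 − 167.38) mod 360) = 63.69°.
Offset of -141.90° east of the west edge: ((-141.90 − 167.38) mod 360) = 50.72°.
50.72° ≤ 63.69° ⇒ inside.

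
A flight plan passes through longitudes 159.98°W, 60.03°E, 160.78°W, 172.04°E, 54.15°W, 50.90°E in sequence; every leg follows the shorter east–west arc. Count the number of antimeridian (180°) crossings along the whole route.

Leg 1: -159.98° → +60.03°, shortest Δλ = -139.99° (west) — crosses 180°.
Leg 2: +60.03° → -160.78°, shortest Δλ = 139.19° (east) — crosses 180°.
Leg 3: -160.78° → +172.04°, shortest Δλ = -27.18° (west) — crosses 180°.
Leg 4: +172.04° → -54.15°, shortest Δλ = 133.81° (east) — crosses 180°.
Leg 5: -54.15° → +50.90°, shortest Δλ = 105.05° (east) — does not cross 180°.
Total crossings: 4.

4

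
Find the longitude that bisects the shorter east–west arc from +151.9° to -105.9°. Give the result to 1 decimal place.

-157.0°

Signed shortest Δλ from +151.9° to -105.9° is +102.2°.
Midpoint longitude = +151.9° + (+102.2°)/2 = +151.9° + 51.1° = +203.0°.
Normalise into (−180°, 180°]: -157.0°.
(The naïve average (+151.9 + -105.9)/2 = 23.0° is on the wrong side of the globe.)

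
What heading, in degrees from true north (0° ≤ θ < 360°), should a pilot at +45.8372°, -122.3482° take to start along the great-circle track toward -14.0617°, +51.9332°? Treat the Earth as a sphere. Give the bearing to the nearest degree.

10°

Δλ = 51.9332 − -122.3482 = 174.2814°.
θ = atan2( sin Δλ · cos φ₂ , cos φ₁ · sin φ₂ − sin φ₁ · cos φ₂ · cos Δλ )
  = atan2(0.09666, 0.52313) = 10.468° → normalised to [0°, 360°): 10.468°.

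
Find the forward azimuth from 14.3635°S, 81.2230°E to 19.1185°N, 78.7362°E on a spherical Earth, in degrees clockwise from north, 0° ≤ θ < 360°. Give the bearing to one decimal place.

Δλ = 78.7362 − 81.2230 = -2.4868°.
θ = atan2( sin Δλ · cos φ₂ , cos φ₁ · sin φ₂ − sin φ₁ · cos φ₂ · cos Δλ )
  = atan2(-0.04100, 0.55145) = -4.252° → normalised to [0°, 360°): 355.748°.

355.7°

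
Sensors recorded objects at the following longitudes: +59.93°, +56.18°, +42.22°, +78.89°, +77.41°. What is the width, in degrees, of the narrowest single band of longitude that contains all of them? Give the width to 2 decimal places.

36.67°

Sort the longitudes: +42.22°, +56.18°, +59.93°, +77.41°, +78.89°.
Eastward gaps between consecutive values (wrapping around): 13.96°, 3.75°, 17.48°, 1.48°, 323.33°.
Largest gap = 323.33° ⇒ minimal covering band is its complement: 360° − 323.33° = 36.67°.
Band runs from +42.22° eastward to +78.89°.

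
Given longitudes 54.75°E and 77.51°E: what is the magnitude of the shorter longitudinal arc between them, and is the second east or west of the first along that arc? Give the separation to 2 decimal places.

Raw difference: 77.51 − 54.75 = 22.76°.
Normalise into (−180°, 180°]: 22.76° stays 22.76°.
Positive ⇒ the second point lies to the east; separation 22.76°.

22.76° east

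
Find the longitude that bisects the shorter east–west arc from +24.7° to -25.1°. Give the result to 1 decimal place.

Signed shortest Δλ from +24.7° to -25.1° is -49.8°.
Midpoint longitude = +24.7° + (-49.8°)/2 = +24.7° − 24.9° = -0.2°.

-0.2°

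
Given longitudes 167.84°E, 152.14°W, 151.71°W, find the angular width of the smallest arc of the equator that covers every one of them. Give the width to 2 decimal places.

Sort the longitudes: -152.14°, -151.71°, +167.84°.
Eastward gaps between consecutive values (wrapping around): 0.43°, 319.55°, 40.02°.
Largest gap = 319.55° ⇒ minimal covering band is its complement: 360° − 319.55° = 40.45°.
Band runs from +167.84° eastward to -151.71°, crossing the antimeridian.

40.45°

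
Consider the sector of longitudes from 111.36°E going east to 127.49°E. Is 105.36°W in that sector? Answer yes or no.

No

Band width going east from +111.36° to +127.49°: ((127.49 − 111.36) mod 360) = 16.13°.
Offset of -105.36° east of the west edge: ((-105.36 − 111.36) mod 360) = 143.28°.
143.28° > 16.13° ⇒ outside.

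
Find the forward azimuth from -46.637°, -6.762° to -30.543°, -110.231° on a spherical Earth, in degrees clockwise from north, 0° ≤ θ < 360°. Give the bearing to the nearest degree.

Δλ = -110.231 − -6.762 = -103.469°.
θ = atan2( sin Δλ · cos φ₂ , cos φ₁ · sin φ₂ − sin φ₁ · cos φ₂ · cos Δλ )
  = atan2(-0.83756, -0.49477) = -120.572° → normalised to [0°, 360°): 239.428°.

239°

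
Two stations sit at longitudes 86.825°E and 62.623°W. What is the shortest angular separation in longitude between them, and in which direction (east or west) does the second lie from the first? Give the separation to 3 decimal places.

149.448° west

Raw difference: -62.623 − 86.825 = -149.448°.
Normalise into (−180°, 180°]: -149.448° stays -149.448°.
Negative ⇒ the second point lies to the west; separation 149.448°.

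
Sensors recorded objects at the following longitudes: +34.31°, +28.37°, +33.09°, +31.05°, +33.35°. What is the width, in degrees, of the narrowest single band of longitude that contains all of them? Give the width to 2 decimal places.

Sort the longitudes: +28.37°, +31.05°, +33.09°, +33.35°, +34.31°.
Eastward gaps between consecutive values (wrapping around): 2.68°, 2.04°, 0.26°, 0.96°, 354.06°.
Largest gap = 354.06° ⇒ minimal covering band is its complement: 360° − 354.06° = 5.94°.
Band runs from +28.37° eastward to +34.31°.

5.94°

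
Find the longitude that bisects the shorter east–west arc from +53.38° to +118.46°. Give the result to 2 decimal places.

+85.92°

Signed shortest Δλ from +53.38° to +118.46° is +65.08°.
Midpoint longitude = +53.38° + (+65.08°)/2 = +53.38° + 32.54° = +85.92°.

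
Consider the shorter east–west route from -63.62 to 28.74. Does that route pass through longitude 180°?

Signed shortest Δλ = ((28.74 − -63.62 + 180) mod 360) − 180 = 92.36°.
Going east by 92.36° from -63.62° reaches +28.74° without touching 180°.

No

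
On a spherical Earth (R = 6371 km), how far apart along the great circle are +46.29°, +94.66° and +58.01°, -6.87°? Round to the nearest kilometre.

6374 km

Δλ = -6.87 − 94.66 = -101.53°.
Δφ = 58.01 − 46.29 = 11.72°.
a = sin²(Δφ/2) + cos φ₁ · cos φ₂ · sin²(Δλ/2) = 0.230048.
c = 2·atan2(√a, √(1−a)) = 1.00047 rad → d = 6371·c ≈ 6374.02 km.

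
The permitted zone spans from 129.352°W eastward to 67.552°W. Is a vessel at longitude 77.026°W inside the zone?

Band width going east from -129.352° to -67.552°: ((-67.552 − -129.352) mod 360) = 61.800°.
Offset of -77.026° east of the west edge: ((-77.026 − -129.352) mod 360) = 52.326°.
52.326° ≤ 61.800° ⇒ inside.

Yes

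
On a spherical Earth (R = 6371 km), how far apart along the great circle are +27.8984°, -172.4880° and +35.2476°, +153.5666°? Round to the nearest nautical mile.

Δλ = 153.5666 − -172.4880 = 326.0546°; wrapped into (−180°, 180°]: -33.9454°.
Δφ = 35.2476 − 27.8984 = 7.3492°.
a = sin²(Δφ/2) + cos φ₁ · cos φ₂ · sin²(Δλ/2) = 0.065612.
c = 2·atan2(√a, √(1−a)) = 0.51807 rad → d = 6371·c ≈ 3300.62 km ≈ 1782.19 nmi.

1782 nmi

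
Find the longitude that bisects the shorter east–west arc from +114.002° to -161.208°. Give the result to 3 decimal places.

+156.397°

Signed shortest Δλ from +114.002° to -161.208° is +84.790°.
Midpoint longitude = +114.002° + (+84.790°)/2 = +114.002° + 42.395° = +156.397°.
(The naïve average (+114.002 + -161.208)/2 = -23.603° is on the wrong side of the globe.)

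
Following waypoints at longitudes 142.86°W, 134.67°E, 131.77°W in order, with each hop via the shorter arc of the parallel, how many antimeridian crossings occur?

2

Leg 1: -142.86° → +134.67°, shortest Δλ = -82.47° (west) — crosses 180°.
Leg 2: +134.67° → -131.77°, shortest Δλ = 93.56° (east) — crosses 180°.
Total crossings: 2.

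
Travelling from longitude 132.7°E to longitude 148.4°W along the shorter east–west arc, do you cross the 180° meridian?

Yes

Naïve |-148.4 − 132.7| = 281.1° > 180°, so the shorter arc goes the other way round — across 180°.
Signed shortest Δλ = ((-148.4 − 132.7 + 180) mod 360) − 180 = 78.9°.
Going east by 78.9° from +132.7° passes through 180° before reaching -148.4°.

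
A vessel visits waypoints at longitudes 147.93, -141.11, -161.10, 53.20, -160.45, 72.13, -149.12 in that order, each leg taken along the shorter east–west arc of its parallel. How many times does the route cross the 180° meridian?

5

Leg 1: +147.93° → -141.11°, shortest Δλ = 70.96° (east) — crosses 180°.
Leg 2: -141.11° → -161.10°, shortest Δλ = -19.99° (west) — does not cross 180°.
Leg 3: -161.10° → +53.20°, shortest Δλ = -145.7° (west) — crosses 180°.
Leg 4: +53.20° → -160.45°, shortest Δλ = 146.35° (east) — crosses 180°.
Leg 5: -160.45° → +72.13°, shortest Δλ = -127.42° (west) — crosses 180°.
Leg 6: +72.13° → -149.12°, shortest Δλ = 138.75° (east) — crosses 180°.
Total crossings: 5.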